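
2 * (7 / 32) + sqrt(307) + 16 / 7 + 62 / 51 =22499 / 5712 + sqrt(307) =21.46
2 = 2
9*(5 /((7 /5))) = 225 /7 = 32.14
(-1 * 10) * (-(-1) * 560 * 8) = -44800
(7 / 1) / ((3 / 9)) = 21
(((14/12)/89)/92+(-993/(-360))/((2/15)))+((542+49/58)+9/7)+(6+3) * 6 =12342927703/19945968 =618.82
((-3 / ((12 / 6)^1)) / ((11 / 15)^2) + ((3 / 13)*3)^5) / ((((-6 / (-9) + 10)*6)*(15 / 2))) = -78777639 / 14376464960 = -0.01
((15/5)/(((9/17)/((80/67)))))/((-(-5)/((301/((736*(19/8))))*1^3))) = 20468/87837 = 0.23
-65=-65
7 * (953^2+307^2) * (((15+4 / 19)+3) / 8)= 606988319 / 38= 15973376.82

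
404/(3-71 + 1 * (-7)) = -404/75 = -5.39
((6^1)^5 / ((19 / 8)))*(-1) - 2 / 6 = -186643 / 57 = -3274.44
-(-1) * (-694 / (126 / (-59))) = 20473 / 63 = 324.97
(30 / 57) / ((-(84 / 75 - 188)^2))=-3125 / 207362048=-0.00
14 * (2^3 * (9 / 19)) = 53.05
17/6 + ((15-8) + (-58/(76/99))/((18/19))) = -69.92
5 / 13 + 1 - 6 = -60 / 13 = -4.62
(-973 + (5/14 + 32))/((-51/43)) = 566267/714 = 793.09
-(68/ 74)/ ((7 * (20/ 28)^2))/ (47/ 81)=-19278/ 43475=-0.44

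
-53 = -53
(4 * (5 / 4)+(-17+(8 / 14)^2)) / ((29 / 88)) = -50336 / 1421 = -35.42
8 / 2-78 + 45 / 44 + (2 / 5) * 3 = -15791 / 220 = -71.78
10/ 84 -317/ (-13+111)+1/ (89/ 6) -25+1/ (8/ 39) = -2425403/ 104664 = -23.17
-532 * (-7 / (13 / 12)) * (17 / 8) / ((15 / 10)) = 63308 / 13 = 4869.85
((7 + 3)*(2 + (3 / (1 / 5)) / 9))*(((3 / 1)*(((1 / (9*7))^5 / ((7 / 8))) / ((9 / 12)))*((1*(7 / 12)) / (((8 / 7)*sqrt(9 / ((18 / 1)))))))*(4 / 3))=440*sqrt(2) / 3827969523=0.00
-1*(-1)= 1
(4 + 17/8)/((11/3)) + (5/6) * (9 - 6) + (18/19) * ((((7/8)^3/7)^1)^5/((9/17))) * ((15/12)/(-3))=184005205817211337/44121202599395328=4.17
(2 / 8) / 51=1 / 204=0.00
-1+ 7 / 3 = 4 / 3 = 1.33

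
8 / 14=4 / 7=0.57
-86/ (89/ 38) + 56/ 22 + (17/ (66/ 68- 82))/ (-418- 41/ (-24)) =-920869677792/ 26947175695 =-34.17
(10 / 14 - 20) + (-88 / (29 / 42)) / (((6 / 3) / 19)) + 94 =-230617 / 203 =-1136.04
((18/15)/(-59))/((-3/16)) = 32/295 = 0.11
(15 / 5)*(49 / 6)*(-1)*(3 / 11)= -147 / 22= -6.68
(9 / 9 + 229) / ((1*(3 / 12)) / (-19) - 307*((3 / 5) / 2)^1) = -87400 / 35003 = -2.50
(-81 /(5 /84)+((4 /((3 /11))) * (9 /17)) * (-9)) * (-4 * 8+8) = 2918592 /85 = 34336.38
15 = 15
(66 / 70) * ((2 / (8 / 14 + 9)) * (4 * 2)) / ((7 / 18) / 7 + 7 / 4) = 19008 / 21775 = 0.87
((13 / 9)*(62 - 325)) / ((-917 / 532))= 220.39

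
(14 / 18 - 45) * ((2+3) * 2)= -3980 / 9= -442.22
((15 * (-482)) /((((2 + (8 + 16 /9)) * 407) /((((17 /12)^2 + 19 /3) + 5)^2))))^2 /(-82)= -19773500229459564025 /22504887697932288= -878.63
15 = 15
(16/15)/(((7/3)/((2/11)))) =32/385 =0.08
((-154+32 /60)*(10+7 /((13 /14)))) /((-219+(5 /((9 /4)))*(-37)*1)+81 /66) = 8.97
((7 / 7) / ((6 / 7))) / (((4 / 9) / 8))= 21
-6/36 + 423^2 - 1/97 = 104136575/582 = 178928.82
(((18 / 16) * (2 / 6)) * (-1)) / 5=-0.08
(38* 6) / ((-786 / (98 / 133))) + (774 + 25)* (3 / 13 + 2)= 3035037 / 1703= 1782.17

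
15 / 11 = 1.36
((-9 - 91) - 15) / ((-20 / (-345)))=-7935 / 4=-1983.75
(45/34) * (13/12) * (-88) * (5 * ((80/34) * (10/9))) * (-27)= 44532.87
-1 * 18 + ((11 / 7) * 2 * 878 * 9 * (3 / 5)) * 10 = 1042938 / 7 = 148991.14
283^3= 22665187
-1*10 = -10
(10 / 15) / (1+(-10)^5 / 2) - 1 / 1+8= 1049977 / 149997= 7.00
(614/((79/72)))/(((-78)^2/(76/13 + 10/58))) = 2786332/5033327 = 0.55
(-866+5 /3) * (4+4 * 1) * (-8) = 165952 /3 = 55317.33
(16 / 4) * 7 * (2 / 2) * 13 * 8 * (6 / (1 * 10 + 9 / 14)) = 244608 / 149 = 1641.66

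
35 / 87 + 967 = 84164 / 87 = 967.40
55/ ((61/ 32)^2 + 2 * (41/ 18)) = 506880/ 75473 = 6.72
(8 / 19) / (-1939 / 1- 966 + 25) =-1 / 6840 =-0.00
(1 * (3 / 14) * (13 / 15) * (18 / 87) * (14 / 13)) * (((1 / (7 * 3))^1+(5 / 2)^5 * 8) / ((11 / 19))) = 1246951 / 22330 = 55.84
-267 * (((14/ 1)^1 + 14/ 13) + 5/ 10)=-108135/ 26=-4159.04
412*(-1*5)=-2060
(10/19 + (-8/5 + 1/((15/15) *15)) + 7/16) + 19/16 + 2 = 5969/2280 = 2.62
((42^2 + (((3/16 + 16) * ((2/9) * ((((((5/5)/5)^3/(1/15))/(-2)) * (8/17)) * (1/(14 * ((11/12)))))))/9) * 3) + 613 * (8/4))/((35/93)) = 1299976103/163625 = 7944.85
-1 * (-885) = 885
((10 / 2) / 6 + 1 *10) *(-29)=-1885 / 6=-314.17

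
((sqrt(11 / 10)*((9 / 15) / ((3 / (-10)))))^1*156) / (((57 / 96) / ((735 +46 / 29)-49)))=-378943.51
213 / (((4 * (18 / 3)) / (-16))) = -142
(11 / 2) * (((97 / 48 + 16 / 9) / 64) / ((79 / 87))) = 174493 / 485376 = 0.36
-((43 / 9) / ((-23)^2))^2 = -1849 / 22667121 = -0.00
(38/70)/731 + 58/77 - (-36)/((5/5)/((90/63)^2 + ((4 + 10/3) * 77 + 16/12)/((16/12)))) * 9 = 272260176603/1970045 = 138199.98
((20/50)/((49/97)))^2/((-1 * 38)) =-18818/1140475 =-0.02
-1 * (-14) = 14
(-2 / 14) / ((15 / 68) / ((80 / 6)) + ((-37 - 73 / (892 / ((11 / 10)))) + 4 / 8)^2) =-0.00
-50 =-50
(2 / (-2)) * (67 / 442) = -67 / 442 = -0.15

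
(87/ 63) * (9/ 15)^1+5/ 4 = 291/ 140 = 2.08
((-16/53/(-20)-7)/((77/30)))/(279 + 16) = -11106/1203895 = -0.01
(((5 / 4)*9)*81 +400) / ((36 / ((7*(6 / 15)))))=7343 / 72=101.99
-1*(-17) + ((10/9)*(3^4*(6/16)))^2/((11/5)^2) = 252.34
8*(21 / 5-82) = -3112 / 5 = -622.40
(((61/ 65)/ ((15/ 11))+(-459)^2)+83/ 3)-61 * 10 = 204846871/ 975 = 210099.35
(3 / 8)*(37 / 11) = 111 / 88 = 1.26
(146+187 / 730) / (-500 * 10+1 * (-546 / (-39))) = -11863 / 404420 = -0.03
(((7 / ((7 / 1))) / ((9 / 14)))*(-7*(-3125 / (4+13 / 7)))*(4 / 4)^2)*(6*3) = 4287500 / 41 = 104573.17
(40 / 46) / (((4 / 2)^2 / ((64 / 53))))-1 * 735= -895645 / 1219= -734.74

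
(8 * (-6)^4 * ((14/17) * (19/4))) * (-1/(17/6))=-4136832/289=-14314.30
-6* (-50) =300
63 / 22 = 2.86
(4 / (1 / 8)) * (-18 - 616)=-20288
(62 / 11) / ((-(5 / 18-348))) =1116 / 68849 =0.02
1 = 1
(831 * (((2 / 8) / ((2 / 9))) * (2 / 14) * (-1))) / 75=-2493 / 1400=-1.78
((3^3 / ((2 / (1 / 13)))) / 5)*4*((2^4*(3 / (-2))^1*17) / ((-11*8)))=2754 / 715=3.85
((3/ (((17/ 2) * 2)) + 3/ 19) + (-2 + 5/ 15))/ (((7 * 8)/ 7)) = -1291/ 7752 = -0.17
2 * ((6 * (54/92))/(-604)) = -81/6946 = -0.01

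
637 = 637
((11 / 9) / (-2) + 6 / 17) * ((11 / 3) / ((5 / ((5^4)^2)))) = -67890625 / 918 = -73954.93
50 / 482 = 25 / 241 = 0.10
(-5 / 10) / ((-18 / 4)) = 1 / 9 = 0.11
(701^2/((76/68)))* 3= 25061451/19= 1319023.74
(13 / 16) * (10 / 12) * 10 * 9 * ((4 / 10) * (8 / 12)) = 65 / 4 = 16.25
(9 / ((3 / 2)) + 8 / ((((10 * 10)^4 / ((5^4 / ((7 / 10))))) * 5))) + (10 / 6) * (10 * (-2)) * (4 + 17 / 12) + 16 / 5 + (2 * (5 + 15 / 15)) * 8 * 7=315406009 / 630000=500.64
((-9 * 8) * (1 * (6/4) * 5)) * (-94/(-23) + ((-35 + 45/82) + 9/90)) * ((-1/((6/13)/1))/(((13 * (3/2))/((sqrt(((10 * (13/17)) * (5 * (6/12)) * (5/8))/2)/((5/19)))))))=-8133672 * sqrt(1105)/16031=-16865.81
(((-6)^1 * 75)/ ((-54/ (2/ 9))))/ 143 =0.01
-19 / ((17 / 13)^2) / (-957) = 3211 / 276573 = 0.01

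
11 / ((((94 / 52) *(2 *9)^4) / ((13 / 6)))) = 0.00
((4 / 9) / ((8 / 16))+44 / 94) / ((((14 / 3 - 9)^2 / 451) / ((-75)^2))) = 1456166250 / 7943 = 183326.99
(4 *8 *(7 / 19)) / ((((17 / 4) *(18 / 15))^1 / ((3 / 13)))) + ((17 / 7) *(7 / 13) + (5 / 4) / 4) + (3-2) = 211875 / 67184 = 3.15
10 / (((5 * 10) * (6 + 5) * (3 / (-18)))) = -6 / 55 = -0.11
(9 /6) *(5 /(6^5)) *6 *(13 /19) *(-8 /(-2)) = 65 /4104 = 0.02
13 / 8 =1.62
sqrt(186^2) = 186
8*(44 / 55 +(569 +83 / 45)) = 205792 / 45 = 4573.16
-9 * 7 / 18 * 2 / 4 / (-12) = 7 / 48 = 0.15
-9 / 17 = -0.53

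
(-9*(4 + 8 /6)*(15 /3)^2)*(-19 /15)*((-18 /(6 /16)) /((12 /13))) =-79040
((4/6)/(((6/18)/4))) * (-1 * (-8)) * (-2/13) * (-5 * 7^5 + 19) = 827234.46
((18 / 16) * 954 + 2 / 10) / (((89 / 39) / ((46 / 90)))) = 6419231 / 26700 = 240.42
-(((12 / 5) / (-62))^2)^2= -1296 / 577200625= -0.00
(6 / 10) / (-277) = -3 / 1385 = -0.00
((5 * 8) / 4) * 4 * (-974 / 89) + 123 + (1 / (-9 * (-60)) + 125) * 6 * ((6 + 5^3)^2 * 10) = 103095982712 / 801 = 128709092.02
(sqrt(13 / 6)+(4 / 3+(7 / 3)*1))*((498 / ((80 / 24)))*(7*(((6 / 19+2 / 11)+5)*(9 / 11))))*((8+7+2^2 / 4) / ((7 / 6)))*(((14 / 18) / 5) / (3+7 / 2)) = 192259872*sqrt(78) / 747175+384519744 / 67925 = 7933.50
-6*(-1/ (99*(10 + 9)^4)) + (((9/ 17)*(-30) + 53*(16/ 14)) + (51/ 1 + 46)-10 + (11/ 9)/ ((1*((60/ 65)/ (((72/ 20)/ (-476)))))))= 898526243569/ 6823607560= 131.68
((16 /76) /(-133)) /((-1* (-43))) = -4 /108661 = -0.00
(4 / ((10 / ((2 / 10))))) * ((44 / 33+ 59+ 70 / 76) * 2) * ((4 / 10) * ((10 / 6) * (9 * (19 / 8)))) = 6983 / 50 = 139.66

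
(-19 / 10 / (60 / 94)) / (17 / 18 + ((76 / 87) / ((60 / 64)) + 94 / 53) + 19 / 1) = -4117623 / 31331510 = -0.13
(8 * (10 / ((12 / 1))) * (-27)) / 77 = -180 / 77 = -2.34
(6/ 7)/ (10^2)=0.01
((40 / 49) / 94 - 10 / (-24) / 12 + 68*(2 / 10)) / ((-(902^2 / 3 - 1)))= -22622951 / 449693544720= -0.00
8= 8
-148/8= -37/2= -18.50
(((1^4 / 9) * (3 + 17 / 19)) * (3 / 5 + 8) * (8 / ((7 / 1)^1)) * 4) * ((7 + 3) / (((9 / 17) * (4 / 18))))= 1731008 / 1197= 1446.12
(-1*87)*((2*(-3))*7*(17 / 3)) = 20706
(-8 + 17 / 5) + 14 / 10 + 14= 54 / 5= 10.80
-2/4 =-0.50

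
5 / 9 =0.56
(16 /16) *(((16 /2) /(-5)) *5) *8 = -64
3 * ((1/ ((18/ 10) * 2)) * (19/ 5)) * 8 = 76/ 3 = 25.33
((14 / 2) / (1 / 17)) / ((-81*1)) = -119 / 81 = -1.47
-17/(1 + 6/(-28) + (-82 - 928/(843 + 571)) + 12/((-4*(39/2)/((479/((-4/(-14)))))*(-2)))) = -156247/432813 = -0.36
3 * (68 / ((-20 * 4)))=-51 / 20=-2.55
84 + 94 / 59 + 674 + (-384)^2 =8744720 / 59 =148215.59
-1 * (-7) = 7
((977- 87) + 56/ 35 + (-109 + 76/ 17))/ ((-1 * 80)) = -66901/ 6800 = -9.84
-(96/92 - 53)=1195/23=51.96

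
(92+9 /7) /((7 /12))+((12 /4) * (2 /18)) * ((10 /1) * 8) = 27428 /147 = 186.59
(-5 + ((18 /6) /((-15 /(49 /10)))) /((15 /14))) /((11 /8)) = -17744 /4125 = -4.30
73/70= 1.04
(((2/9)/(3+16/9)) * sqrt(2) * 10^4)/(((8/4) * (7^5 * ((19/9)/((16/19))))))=1440000 * sqrt(2)/260895061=0.01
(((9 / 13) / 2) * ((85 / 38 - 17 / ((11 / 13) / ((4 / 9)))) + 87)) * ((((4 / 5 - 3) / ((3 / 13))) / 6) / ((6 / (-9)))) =302117 / 4560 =66.25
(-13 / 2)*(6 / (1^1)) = -39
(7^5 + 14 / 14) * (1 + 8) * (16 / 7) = 2420352 / 7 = 345764.57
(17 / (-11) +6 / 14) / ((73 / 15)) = -1290 / 5621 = -0.23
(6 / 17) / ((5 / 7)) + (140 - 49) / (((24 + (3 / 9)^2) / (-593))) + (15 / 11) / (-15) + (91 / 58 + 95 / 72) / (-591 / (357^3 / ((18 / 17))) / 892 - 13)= -11248265362922297651807 / 5026223778889604940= -2237.92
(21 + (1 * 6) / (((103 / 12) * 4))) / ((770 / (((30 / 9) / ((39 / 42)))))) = 1454 / 14729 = 0.10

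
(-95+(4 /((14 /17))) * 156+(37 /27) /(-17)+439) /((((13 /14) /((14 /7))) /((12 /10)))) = 2178184 /765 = 2847.30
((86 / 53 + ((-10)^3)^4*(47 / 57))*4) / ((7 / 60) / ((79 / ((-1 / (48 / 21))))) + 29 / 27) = 3072628704139.49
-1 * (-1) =1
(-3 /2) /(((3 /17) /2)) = -17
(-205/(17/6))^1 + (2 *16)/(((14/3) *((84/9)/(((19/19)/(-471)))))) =-9462594/130781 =-72.35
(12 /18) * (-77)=-154 /3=-51.33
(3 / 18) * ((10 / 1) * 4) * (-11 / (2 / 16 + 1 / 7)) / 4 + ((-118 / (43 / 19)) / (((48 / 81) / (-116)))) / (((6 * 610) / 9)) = -40931659 / 944280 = -43.35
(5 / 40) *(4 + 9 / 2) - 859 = -13727 / 16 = -857.94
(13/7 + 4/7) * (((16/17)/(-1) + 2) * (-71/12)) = -213/14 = -15.21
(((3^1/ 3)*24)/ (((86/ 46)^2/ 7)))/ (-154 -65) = -29624/ 134977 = -0.22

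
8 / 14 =4 / 7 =0.57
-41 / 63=-0.65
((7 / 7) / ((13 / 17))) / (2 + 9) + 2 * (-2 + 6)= 1161 / 143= 8.12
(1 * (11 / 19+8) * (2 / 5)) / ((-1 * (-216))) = 0.02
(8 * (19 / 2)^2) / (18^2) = 361 / 162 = 2.23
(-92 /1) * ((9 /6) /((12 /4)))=-46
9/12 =3/4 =0.75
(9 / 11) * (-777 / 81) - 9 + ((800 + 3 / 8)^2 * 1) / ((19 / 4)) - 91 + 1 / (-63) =134755.32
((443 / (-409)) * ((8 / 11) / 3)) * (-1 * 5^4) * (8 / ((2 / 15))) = 44300000 / 4499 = 9846.63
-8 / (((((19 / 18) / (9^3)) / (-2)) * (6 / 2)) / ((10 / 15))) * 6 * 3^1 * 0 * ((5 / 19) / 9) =0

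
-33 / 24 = -11 / 8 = -1.38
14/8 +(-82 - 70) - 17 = -669/4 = -167.25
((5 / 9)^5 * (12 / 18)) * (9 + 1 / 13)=737500 / 2302911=0.32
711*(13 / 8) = 9243 / 8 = 1155.38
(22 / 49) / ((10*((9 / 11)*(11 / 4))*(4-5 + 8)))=44 / 15435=0.00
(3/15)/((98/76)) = 38/245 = 0.16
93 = 93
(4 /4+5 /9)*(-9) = -14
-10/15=-2/3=-0.67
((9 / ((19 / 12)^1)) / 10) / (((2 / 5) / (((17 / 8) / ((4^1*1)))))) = 459 / 608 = 0.75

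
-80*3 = -240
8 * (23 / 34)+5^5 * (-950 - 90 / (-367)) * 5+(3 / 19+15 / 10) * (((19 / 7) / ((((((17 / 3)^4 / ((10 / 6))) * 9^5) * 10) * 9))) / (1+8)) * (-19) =-35813303559491497549 / 2413309561524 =-14839912.84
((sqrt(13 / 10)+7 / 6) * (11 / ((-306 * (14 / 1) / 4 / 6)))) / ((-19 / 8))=88 * sqrt(130) / 33915+88 / 2907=0.06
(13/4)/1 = 13/4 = 3.25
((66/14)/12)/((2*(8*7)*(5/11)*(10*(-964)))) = -121/151155200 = -0.00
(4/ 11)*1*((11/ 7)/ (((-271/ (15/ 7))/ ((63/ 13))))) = -540/ 24661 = -0.02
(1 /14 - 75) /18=-1049 /252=-4.16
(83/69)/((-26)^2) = 83/46644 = 0.00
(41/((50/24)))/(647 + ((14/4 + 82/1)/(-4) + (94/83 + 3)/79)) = 25808352/820513225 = 0.03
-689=-689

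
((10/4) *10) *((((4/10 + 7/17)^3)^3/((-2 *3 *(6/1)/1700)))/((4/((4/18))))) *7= -3063760677148563/43598484006250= -70.27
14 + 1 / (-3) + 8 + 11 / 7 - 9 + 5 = 404 / 21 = 19.24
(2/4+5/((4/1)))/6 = 7/24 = 0.29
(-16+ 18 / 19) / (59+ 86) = -286 / 2755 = -0.10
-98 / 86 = -49 / 43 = -1.14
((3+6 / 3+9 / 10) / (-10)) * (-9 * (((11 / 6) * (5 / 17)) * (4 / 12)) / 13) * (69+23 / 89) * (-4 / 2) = -1000109 / 98345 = -10.17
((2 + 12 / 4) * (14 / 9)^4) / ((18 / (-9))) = -96040 / 6561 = -14.64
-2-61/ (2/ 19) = -1163/ 2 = -581.50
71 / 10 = 7.10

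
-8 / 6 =-4 / 3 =-1.33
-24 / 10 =-12 / 5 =-2.40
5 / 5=1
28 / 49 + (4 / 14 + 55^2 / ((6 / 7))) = 148261 / 42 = 3530.02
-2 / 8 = -1 / 4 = -0.25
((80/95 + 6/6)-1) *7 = 112/19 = 5.89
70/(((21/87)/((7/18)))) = 1015/9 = 112.78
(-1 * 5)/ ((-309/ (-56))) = -280/ 309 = -0.91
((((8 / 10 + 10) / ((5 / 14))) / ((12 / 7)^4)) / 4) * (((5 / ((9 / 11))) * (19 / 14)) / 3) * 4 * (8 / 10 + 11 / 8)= 14552461 / 691200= 21.05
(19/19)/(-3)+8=23/3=7.67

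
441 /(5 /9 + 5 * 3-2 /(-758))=28.35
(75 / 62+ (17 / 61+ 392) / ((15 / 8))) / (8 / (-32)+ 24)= 23874818 / 2694675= 8.86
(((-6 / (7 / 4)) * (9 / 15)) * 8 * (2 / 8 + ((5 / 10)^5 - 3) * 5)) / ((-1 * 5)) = -8406 / 175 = -48.03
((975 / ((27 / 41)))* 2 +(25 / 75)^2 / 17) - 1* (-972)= 66863 / 17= 3933.12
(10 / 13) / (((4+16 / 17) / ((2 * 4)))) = 340 / 273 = 1.25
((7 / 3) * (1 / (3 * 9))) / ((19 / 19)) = 7 / 81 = 0.09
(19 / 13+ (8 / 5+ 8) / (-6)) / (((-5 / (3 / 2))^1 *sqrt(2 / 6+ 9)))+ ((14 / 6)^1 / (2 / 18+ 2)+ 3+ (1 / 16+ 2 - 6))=27 *sqrt(21) / 9100+ 51 / 304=0.18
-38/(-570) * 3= 1/5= 0.20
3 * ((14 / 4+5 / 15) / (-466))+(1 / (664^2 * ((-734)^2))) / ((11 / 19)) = -15024111855605 / 608803141458688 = -0.02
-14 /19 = -0.74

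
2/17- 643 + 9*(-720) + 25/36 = -4358779/612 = -7122.19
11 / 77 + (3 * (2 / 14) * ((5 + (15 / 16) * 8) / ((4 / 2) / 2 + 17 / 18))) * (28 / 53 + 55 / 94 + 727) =489742109 / 244118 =2006.17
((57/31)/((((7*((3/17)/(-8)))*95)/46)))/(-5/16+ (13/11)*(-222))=1101056/50160635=0.02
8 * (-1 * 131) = -1048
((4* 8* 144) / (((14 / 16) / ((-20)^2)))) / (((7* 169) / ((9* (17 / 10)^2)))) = 383533056 / 8281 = 46314.82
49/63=7/9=0.78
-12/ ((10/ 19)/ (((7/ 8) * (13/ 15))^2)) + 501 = 5854661/ 12000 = 487.89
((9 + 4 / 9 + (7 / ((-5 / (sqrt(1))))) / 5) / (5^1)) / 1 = 2062 / 1125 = 1.83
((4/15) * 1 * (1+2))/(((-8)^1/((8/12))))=-1/15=-0.07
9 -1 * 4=5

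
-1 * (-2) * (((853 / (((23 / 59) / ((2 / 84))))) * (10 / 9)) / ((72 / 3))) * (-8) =-503270 / 13041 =-38.59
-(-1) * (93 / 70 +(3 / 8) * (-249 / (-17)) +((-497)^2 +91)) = 1176228469 / 4760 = 247106.82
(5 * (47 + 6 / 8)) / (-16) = -955 / 64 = -14.92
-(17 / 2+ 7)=-31 / 2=-15.50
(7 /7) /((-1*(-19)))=1 /19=0.05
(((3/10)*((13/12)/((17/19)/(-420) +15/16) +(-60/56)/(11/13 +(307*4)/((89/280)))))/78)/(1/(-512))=-2130642171712/934413420101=-2.28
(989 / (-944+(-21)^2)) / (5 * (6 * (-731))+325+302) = 989 / 10715409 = 0.00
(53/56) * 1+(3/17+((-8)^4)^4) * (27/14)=516788057240765641/952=542844597941980.72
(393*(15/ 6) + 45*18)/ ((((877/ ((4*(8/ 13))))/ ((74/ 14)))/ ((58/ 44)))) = 30773640/ 877877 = 35.05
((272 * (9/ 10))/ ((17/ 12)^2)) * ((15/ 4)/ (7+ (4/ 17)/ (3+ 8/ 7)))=64.82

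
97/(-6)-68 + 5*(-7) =-715/6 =-119.17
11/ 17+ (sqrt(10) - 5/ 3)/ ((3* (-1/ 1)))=184/ 153 - sqrt(10)/ 3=0.15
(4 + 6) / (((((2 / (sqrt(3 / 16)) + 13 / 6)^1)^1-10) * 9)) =-940 / 4323-320 * sqrt(3) / 4323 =-0.35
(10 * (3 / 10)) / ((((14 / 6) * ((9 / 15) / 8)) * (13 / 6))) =720 / 91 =7.91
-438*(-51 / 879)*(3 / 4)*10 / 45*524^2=340748816 / 293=1162965.24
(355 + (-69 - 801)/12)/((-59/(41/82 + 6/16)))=-3955/944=-4.19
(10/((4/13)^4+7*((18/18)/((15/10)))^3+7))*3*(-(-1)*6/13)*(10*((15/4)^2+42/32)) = 1641653325/7004357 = 234.38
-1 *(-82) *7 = 574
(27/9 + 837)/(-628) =-210/157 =-1.34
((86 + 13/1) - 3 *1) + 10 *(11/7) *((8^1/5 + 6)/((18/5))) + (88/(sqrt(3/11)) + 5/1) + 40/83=704119/5229 + 88 *sqrt(33)/3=303.16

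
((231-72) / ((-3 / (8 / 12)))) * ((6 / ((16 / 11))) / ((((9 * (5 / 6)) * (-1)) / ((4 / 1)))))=1166 / 15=77.73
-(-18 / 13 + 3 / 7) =87 / 91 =0.96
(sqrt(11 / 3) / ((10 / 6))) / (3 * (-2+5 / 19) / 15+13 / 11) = 209 * sqrt(33) / 872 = 1.38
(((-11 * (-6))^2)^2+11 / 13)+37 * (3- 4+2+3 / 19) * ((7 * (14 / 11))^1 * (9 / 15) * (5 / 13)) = 4686781757 / 247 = 18974824.93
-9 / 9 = -1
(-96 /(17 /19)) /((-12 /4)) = 608 /17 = 35.76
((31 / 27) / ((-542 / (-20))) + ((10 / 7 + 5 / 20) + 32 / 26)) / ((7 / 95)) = 746846585 / 18643716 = 40.06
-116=-116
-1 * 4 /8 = -1 /2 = -0.50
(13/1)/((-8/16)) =-26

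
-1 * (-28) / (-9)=-28 / 9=-3.11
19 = 19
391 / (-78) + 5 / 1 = -1 / 78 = -0.01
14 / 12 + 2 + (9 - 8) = 25 / 6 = 4.17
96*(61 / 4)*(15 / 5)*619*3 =8155944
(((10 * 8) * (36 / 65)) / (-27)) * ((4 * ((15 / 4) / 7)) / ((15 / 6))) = -128 / 91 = -1.41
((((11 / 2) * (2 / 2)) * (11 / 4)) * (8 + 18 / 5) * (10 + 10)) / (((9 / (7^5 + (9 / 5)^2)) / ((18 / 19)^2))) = 53088418944 / 9025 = 5882373.29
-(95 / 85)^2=-361 / 289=-1.25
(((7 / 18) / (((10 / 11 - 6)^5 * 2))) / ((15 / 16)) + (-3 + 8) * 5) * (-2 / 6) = -66382686949 / 7965941760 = -8.33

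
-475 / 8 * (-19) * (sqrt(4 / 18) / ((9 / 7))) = 63175 * sqrt(2) / 216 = 413.62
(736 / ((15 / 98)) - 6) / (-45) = -72038 / 675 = -106.72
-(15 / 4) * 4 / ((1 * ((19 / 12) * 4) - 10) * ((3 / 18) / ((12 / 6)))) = 540 / 11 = 49.09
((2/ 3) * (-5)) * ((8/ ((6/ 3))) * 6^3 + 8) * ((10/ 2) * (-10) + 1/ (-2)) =440360/ 3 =146786.67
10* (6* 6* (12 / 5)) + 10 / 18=7781 / 9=864.56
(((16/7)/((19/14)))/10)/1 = 16/95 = 0.17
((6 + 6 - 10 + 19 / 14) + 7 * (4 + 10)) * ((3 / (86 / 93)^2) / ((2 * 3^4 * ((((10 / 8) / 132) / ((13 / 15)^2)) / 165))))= 216166379 / 7525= 28726.43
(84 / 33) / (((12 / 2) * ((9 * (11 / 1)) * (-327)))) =-0.00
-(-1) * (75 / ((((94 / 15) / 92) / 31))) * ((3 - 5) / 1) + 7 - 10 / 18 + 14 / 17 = -490848236 / 7191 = -68258.69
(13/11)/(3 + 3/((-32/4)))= 104/231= 0.45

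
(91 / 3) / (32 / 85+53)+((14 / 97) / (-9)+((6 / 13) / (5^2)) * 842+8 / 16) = 3286844783 / 198040050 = 16.60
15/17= 0.88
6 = 6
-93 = -93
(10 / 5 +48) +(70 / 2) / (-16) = 765 / 16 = 47.81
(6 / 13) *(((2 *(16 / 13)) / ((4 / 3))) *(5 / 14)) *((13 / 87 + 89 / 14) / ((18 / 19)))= 1505750 / 720447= 2.09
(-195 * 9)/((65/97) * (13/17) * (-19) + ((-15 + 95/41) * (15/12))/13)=160.19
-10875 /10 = -2175 /2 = -1087.50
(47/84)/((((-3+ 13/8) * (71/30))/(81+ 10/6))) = -233120/16401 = -14.21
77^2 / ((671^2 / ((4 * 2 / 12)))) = 98 / 11163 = 0.01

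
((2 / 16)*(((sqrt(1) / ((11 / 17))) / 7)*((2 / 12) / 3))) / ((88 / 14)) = 0.00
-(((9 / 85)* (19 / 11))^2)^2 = -855036081 / 764269350625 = -0.00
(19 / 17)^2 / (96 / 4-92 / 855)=308655 / 5903692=0.05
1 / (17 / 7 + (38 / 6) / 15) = 315 / 898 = 0.35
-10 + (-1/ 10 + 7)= -31/ 10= -3.10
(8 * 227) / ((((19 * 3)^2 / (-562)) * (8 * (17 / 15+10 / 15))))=-637870 / 29241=-21.81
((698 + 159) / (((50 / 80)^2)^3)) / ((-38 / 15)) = -336986112 / 59375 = -5675.56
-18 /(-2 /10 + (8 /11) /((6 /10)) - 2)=2970 /163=18.22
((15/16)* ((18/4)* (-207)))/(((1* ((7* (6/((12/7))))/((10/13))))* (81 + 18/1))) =-15525/56056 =-0.28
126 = 126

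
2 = 2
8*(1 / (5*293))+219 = 320843 / 1465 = 219.01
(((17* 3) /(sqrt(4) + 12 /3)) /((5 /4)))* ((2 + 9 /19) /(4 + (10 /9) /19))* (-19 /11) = -136629 /19085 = -7.16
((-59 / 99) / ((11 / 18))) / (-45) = 118 / 5445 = 0.02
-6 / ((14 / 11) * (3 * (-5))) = 11 / 35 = 0.31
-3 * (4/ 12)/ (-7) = 1/ 7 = 0.14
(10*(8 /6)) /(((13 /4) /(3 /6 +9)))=1520 /39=38.97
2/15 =0.13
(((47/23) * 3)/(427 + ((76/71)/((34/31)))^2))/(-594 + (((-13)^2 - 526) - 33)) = -0.00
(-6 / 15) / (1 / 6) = -12 / 5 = -2.40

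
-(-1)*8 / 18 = 4 / 9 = 0.44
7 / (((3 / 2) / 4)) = 56 / 3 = 18.67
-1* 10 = -10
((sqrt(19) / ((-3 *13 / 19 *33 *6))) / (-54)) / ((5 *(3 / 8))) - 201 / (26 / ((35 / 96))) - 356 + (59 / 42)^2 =-130930769 / 366912 + 38 *sqrt(19) / 1563705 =-356.85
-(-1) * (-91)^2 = 8281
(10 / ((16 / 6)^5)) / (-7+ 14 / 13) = -15795 / 1261568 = -0.01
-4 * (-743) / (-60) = -743 / 15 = -49.53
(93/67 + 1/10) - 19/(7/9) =-107591/4690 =-22.94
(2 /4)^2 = 1 /4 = 0.25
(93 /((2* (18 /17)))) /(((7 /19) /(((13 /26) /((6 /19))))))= 190247 /1008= 188.74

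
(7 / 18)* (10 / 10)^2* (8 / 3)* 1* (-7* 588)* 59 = -2266544 / 9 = -251838.22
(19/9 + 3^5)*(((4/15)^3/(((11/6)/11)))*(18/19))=564736/21375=26.42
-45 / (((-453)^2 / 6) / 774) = -23220 / 22801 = -1.02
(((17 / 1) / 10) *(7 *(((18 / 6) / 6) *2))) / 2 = 119 / 20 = 5.95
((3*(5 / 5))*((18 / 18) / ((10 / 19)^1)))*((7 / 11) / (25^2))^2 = 2793 / 472656250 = 0.00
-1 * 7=-7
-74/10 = -37/5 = -7.40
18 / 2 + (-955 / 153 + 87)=13733 / 153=89.76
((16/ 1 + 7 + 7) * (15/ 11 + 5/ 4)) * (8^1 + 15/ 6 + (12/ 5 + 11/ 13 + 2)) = 706215/ 572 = 1234.64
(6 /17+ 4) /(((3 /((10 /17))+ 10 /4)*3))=185 /969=0.19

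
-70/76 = -35/38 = -0.92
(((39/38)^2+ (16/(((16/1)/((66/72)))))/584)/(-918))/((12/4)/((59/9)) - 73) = 157457017/9940031147520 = 0.00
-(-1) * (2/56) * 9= 9/28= 0.32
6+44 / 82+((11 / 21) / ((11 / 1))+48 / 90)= 7.12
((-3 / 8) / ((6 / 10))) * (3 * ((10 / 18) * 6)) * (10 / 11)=-125 / 22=-5.68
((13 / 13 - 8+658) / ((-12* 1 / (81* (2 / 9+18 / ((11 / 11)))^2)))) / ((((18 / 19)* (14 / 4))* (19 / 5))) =-1042220 / 9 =-115802.22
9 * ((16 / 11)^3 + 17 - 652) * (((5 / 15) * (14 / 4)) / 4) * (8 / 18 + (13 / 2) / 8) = -355219921 / 170368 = -2085.02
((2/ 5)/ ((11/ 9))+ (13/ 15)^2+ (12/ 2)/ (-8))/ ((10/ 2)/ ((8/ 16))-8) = 3251/ 19800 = 0.16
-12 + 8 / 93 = -1108 / 93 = -11.91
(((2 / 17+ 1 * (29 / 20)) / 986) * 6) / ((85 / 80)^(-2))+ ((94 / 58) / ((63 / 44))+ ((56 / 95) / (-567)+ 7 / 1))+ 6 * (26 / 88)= 174446513881 / 17595325440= 9.91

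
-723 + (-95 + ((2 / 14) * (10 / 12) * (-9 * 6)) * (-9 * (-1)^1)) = -6131 / 7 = -875.86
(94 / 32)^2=8.63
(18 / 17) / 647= 18 / 10999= 0.00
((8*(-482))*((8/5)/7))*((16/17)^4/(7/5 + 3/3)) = -505413632/1753941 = -288.16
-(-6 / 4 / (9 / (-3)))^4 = -0.06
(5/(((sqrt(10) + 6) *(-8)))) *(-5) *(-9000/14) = -84375/182 + 28125 *sqrt(10)/364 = -219.26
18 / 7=2.57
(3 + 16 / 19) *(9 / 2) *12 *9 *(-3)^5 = -8621154 / 19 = -453744.95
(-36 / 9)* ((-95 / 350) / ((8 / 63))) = 171 / 20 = 8.55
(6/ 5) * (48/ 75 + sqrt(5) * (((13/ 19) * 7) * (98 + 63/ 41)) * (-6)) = -7674.40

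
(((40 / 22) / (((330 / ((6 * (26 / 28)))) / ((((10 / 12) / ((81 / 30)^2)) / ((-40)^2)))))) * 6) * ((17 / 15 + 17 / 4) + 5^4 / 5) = 101699 / 59276448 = 0.00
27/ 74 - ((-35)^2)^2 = -111046223/ 74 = -1500624.64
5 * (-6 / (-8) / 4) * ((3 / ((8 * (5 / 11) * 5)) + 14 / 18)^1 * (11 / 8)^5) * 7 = 1913124829 / 62914560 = 30.41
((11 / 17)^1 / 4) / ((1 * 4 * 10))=11 / 2720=0.00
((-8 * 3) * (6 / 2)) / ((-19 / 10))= 720 / 19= 37.89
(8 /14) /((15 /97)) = 388 /105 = 3.70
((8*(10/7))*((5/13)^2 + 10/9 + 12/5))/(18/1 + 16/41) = 9127256/4013919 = 2.27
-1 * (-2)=2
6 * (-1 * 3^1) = -18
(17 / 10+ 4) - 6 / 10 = 51 / 10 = 5.10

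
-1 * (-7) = 7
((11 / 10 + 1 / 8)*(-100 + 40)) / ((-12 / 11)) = 539 / 8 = 67.38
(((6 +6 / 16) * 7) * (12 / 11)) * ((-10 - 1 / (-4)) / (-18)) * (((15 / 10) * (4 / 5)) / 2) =13923 / 880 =15.82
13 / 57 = 0.23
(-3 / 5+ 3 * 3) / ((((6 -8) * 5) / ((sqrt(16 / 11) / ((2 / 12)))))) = -504 * sqrt(11) / 275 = -6.08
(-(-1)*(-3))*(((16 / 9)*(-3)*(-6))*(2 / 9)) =-64 / 3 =-21.33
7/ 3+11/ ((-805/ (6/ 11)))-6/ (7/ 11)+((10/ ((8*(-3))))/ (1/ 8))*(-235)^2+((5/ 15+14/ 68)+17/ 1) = -15114225557/ 82110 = -184072.90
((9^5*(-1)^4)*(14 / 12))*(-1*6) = -413343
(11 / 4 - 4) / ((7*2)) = -5 / 56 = -0.09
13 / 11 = 1.18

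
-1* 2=-2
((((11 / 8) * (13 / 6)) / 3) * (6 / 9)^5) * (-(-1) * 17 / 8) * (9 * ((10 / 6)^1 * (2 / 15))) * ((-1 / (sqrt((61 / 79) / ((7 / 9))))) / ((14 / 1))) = -2431 * sqrt(33733) / 11206188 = -0.04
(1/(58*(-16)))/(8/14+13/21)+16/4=92779/23200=4.00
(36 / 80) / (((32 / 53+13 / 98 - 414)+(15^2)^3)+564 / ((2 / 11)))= 7791 / 197256238490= 0.00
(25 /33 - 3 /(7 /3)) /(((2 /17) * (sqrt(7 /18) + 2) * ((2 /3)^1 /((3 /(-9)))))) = 0.86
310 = 310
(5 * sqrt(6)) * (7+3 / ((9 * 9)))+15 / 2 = 15 / 2+950 * sqrt(6) / 27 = 93.69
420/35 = 12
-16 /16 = -1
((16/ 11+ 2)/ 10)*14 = 266/ 55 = 4.84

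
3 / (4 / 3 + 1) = 9 / 7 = 1.29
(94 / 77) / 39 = 94 / 3003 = 0.03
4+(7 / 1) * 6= 46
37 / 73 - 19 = -18.49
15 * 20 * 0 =0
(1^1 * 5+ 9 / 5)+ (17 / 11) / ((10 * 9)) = 6749 / 990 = 6.82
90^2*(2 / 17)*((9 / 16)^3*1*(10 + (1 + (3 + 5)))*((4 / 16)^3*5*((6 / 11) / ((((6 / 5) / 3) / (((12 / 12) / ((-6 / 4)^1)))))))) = -701206875 / 3063808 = -228.87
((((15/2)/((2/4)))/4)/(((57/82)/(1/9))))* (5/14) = 1025/4788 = 0.21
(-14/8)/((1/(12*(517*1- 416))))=-2121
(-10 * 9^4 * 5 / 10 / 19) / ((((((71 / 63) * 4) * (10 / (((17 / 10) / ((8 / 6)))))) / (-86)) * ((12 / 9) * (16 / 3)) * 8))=8158150791 / 110510080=73.82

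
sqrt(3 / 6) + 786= sqrt(2) / 2 + 786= 786.71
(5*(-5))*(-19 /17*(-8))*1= -3800 /17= -223.53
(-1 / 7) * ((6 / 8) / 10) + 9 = 2517 / 280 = 8.99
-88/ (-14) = 44/ 7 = 6.29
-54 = -54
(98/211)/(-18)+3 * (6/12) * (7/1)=39781/3798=10.47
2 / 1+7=9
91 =91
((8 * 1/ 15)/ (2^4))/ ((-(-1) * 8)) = 1/ 240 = 0.00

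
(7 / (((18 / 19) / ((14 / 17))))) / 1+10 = 16.08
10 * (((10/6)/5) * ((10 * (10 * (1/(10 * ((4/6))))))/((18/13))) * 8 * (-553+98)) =-131444.44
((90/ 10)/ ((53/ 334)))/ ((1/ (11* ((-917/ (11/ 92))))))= -253598184/ 53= -4784871.40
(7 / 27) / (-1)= -7 / 27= -0.26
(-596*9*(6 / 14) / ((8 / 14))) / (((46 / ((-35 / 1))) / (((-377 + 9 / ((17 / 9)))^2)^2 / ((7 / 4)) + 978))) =64508352915827486925 / 1920983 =33580907751826.79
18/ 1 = 18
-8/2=-4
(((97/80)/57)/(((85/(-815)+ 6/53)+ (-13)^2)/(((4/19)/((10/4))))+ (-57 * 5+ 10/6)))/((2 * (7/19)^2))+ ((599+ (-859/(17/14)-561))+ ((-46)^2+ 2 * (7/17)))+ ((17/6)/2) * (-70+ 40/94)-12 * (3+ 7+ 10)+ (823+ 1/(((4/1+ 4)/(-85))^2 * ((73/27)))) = 161264385224072622341/81710690083691200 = 1973.60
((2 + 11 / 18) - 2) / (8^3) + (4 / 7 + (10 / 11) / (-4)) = 245071 / 709632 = 0.35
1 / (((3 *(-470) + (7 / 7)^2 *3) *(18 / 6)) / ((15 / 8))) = -5 / 11256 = -0.00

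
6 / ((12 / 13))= 13 / 2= 6.50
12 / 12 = 1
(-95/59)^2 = 9025/3481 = 2.59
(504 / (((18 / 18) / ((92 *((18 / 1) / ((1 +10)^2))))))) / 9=92736 / 121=766.41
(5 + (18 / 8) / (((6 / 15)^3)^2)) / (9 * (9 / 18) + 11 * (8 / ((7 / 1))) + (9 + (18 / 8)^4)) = 10.72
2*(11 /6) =11 /3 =3.67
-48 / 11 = -4.36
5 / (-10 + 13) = 5 / 3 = 1.67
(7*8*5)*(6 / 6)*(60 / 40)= 420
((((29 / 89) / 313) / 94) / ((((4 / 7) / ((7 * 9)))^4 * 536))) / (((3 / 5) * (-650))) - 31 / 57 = -1468851855255751 / 2662472684052480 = -0.55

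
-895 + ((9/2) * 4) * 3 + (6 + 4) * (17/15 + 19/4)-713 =-8971/6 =-1495.17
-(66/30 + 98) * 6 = -3006/5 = -601.20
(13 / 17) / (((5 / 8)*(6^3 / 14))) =182 / 2295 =0.08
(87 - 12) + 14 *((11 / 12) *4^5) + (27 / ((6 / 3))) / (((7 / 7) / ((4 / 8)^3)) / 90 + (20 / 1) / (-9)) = 2536321 / 192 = 13210.01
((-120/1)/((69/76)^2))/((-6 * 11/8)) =924160/52371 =17.65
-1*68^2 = -4624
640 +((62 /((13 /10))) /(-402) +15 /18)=1116125 /1742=640.71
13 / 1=13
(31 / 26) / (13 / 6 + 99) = 93 / 7891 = 0.01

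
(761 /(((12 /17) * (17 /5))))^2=100541.84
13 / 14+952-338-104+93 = 8455 / 14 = 603.93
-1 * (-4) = 4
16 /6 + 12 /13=3.59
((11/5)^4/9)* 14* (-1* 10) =-409948/1125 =-364.40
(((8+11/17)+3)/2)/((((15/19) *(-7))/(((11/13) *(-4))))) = 27588/7735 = 3.57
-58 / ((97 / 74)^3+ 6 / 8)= -19.32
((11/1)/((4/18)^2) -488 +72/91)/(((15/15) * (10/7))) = -96263/520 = -185.12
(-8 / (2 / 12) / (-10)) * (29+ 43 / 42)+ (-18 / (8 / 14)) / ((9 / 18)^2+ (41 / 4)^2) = 339260 / 2359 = 143.82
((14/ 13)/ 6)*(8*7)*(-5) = -1960/ 39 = -50.26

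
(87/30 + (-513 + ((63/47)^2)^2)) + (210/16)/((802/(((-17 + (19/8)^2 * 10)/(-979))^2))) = -77873406484445455758187/153635342030087864320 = -506.87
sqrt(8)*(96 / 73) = 192*sqrt(2) / 73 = 3.72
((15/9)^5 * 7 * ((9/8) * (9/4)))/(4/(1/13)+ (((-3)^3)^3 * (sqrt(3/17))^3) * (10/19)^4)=-596187267416015625 * sqrt(51)/1640825794447898336 - 23728319734560634375/19689909533374780032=-3.80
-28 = -28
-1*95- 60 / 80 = -383 / 4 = -95.75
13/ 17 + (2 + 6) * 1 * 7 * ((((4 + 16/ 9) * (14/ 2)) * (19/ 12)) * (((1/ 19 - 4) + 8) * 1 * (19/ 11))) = 11522407/ 459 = 25103.28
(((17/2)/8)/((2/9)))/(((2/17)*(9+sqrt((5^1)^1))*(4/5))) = 117045/19456 - 13005*sqrt(5)/19456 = 4.52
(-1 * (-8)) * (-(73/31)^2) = -42632/961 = -44.36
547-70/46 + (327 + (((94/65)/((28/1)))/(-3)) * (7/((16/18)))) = 20866437/23920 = 872.34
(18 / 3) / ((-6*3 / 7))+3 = 2 / 3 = 0.67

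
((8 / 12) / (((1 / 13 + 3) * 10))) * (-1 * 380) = -247 / 30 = -8.23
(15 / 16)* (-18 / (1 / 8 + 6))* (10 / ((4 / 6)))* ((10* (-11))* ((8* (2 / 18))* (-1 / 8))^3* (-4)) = 11000 / 441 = 24.94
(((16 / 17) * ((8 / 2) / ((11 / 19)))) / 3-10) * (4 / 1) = -17576 / 561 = -31.33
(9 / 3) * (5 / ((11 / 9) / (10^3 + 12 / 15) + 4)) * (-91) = -61474140 / 180199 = -341.15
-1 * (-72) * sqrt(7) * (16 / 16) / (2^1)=36 * sqrt(7)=95.25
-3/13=-0.23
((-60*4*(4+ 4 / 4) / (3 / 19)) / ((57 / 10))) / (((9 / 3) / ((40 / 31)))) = -160000 / 279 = -573.48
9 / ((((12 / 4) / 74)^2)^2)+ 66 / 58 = 869611001 / 261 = 3331842.92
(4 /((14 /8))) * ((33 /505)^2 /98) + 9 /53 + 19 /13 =98326300868 /60269293175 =1.63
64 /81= 0.79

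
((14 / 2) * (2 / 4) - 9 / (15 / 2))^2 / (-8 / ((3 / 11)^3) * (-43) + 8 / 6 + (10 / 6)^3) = 4761 / 15267500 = 0.00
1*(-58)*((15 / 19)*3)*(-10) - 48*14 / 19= 25428 / 19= 1338.32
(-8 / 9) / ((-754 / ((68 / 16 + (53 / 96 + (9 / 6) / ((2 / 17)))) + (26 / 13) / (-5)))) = 8233 / 407160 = 0.02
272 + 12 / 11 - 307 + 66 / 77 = -2545 / 77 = -33.05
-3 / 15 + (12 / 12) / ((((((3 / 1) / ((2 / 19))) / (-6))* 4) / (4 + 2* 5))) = -89 / 95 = -0.94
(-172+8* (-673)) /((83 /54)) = -3614.75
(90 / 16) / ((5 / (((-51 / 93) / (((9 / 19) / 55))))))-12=-20741 / 248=-83.63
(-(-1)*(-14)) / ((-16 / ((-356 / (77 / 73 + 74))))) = -45479 / 10958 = -4.15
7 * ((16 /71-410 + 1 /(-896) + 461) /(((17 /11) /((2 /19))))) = 35845491 /1467712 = 24.42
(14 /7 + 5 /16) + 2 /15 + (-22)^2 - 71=99707 /240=415.45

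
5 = 5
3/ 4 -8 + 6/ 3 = -21/ 4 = -5.25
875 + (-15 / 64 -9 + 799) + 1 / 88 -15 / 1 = 1161443 / 704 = 1649.78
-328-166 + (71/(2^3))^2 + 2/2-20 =-27791/64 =-434.23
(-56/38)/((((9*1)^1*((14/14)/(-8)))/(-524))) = -117376/171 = -686.41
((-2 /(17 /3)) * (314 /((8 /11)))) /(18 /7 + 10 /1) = -3297 /272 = -12.12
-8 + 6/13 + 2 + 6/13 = -66/13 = -5.08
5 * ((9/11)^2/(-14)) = -405/1694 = -0.24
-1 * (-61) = 61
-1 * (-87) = 87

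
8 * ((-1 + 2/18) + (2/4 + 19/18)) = 16/3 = 5.33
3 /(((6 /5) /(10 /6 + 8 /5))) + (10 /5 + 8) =109 /6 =18.17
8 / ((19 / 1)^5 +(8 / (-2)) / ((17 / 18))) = 136 / 42093611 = 0.00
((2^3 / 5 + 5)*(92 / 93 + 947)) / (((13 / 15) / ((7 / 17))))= 20365653 / 6851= 2972.65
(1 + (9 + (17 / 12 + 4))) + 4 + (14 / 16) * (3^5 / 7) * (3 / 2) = 3119 / 48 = 64.98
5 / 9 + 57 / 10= 563 / 90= 6.26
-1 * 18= -18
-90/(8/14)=-315/2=-157.50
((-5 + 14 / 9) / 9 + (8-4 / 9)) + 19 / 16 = 10835 / 1296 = 8.36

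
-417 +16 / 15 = -6239 / 15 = -415.93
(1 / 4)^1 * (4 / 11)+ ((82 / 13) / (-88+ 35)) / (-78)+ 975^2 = 280986715447 / 295581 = 950625.09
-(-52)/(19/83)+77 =5779/19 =304.16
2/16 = 1/8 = 0.12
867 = 867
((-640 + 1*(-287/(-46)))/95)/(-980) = 29153/4282600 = 0.01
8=8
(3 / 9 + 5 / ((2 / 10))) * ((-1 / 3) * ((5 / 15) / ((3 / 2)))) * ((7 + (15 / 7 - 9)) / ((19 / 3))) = -8 / 189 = -0.04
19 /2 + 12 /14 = 145 /14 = 10.36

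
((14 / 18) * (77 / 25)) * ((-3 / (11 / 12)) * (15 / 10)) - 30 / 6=-419 / 25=-16.76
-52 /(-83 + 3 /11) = 22 /35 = 0.63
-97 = -97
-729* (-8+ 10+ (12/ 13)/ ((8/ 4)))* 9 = -209952/ 13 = -16150.15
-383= -383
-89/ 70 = -1.27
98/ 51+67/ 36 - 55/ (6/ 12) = -65005/ 612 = -106.22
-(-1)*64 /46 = 32 /23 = 1.39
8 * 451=3608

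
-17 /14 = -1.21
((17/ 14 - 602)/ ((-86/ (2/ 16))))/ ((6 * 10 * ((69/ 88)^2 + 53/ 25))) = 5088655/ 956199342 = 0.01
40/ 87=0.46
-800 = -800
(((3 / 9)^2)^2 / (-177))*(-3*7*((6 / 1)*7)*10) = 980 / 1593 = 0.62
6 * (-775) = -4650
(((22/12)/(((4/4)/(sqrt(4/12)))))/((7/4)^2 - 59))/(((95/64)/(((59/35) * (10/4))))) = -166144 * sqrt(3)/5356575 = -0.05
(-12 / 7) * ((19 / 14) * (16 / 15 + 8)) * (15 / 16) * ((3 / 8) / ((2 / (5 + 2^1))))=-2907 / 112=-25.96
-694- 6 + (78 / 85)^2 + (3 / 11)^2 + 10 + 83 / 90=-10828940963 / 15736050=-688.16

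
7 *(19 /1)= 133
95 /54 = 1.76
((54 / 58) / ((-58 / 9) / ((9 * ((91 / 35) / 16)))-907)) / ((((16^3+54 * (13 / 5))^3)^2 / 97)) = -43090734375 / 2513855167332112130688145214808256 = -0.00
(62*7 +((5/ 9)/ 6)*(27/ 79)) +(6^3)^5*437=32464392445103073/ 158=205470838260146.03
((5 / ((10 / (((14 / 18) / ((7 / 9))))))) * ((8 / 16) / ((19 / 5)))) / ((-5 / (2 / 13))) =-0.00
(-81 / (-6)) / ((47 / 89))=2403 / 94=25.56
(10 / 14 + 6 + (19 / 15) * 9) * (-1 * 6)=-3804 / 35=-108.69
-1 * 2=-2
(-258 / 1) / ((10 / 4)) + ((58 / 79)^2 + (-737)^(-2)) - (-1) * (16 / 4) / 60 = -5216794325408 / 50848765935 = -102.59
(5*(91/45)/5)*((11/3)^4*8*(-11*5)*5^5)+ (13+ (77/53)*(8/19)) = -368955752182597/734103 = -502593985.02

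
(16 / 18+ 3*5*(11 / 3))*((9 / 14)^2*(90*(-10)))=-1018575 / 49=-20787.24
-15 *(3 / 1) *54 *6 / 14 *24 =-174960 / 7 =-24994.29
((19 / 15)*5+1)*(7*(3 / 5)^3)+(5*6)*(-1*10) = -36114 / 125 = -288.91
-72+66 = -6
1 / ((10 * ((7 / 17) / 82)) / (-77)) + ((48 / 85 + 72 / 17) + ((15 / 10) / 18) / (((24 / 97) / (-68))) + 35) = -1516.50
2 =2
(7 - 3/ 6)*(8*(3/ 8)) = 39/ 2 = 19.50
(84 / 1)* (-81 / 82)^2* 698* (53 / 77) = 728152902 / 18491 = 39378.77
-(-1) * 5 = 5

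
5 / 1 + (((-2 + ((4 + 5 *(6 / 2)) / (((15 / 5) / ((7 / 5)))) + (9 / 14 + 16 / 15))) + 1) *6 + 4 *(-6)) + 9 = 1661 / 35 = 47.46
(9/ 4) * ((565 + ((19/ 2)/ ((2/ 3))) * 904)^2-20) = 1627396101/ 4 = 406849025.25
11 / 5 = 2.20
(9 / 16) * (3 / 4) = 27 / 64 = 0.42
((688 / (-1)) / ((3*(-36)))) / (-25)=-172 / 675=-0.25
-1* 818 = -818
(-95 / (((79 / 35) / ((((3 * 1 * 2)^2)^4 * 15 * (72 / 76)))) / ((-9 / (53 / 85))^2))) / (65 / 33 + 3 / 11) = -766334945930400000 / 8210707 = -93333612553.75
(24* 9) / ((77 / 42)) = 1296 / 11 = 117.82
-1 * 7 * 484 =-3388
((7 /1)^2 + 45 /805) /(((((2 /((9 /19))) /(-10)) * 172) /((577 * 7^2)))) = -717750495 /37582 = -19098.25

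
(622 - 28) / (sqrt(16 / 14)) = 297 * sqrt(14) / 2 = 555.64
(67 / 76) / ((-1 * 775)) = -67 / 58900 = -0.00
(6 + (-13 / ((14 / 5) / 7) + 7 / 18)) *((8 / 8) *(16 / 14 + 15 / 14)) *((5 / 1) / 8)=-36425 / 1008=-36.14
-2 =-2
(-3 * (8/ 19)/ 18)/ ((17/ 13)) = -52/ 969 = -0.05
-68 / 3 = -22.67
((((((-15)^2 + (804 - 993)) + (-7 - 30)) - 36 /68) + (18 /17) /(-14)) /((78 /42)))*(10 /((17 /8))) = -15280 /3757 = -4.07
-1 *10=-10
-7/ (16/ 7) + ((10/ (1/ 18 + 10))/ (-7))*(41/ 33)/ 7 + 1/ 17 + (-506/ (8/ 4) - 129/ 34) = -6894675855/ 26536048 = -259.82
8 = 8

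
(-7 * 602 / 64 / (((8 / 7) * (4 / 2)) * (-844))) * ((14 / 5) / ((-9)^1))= -0.01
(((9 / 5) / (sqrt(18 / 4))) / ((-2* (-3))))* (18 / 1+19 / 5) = 109* sqrt(2) / 50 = 3.08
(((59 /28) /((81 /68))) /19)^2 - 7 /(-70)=126117619 /1160575290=0.11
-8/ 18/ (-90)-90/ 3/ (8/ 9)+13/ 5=-10091/ 324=-31.15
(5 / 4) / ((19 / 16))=20 / 19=1.05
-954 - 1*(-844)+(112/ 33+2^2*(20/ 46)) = -104.87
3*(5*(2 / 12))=2.50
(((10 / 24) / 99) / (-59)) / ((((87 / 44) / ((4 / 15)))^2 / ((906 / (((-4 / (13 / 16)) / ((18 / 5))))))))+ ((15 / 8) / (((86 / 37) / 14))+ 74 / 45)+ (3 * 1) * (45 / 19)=13163555119237 / 656727312600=20.04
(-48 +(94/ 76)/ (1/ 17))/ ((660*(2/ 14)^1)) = -1435/ 5016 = -0.29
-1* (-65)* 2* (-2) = -260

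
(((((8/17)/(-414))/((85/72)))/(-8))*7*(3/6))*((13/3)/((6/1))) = 91/299115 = 0.00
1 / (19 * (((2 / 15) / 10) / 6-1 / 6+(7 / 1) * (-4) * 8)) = -0.00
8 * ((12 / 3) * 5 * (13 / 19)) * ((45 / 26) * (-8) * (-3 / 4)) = 21600 / 19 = 1136.84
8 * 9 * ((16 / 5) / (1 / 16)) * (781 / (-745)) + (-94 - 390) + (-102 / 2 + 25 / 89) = -1458462638 / 331525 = -4399.25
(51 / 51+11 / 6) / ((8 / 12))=17 / 4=4.25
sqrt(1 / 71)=0.12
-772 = -772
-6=-6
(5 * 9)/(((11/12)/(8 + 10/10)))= 4860/11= 441.82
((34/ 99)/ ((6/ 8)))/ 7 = 136/ 2079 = 0.07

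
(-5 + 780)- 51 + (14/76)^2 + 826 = 2238249/1444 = 1550.03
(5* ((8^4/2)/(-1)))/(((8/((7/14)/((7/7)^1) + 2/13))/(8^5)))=-356515840/13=-27424295.38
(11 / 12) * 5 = 55 / 12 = 4.58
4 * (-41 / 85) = -164 / 85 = -1.93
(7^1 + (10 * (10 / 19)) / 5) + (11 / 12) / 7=13061 / 1596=8.18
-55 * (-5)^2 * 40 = -55000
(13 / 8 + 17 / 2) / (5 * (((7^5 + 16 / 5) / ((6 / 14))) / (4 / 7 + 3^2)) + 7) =5427 / 10986416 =0.00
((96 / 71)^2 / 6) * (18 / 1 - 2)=24576 / 5041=4.88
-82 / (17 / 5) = -410 / 17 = -24.12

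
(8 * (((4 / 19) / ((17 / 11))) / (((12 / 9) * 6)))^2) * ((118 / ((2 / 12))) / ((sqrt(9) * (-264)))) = -649 / 312987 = -0.00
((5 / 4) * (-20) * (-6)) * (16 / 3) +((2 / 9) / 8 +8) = 29089 / 36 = 808.03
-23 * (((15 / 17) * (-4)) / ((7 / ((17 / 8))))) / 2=345 / 28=12.32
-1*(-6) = 6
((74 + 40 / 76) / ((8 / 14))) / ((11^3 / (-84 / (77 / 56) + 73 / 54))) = -14655305 / 2503611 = -5.85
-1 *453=-453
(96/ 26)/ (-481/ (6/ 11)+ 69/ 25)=-0.00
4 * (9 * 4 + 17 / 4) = 161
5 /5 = 1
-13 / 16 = -0.81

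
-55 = -55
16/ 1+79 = 95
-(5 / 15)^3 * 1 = -1 / 27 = -0.04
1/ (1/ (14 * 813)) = 11382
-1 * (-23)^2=-529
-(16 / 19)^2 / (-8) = 32 / 361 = 0.09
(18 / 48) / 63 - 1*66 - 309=-62999 / 168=-374.99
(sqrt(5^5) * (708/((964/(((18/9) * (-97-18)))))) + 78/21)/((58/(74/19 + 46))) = 12324/3857-482413500 * sqrt(5)/132791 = -8120.17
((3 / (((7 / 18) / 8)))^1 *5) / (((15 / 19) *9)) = 304 / 7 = 43.43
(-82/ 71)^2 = 6724/ 5041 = 1.33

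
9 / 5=1.80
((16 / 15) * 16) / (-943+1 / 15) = -0.02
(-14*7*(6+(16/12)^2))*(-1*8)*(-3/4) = -13720/3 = -4573.33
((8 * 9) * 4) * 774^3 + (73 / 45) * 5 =1201871063881 / 9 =133541229320.11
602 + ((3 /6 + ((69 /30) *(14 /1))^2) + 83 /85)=1394269 /850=1640.32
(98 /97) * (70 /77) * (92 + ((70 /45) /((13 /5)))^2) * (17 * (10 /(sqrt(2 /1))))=105315190400 * sqrt(2) /14606163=10196.94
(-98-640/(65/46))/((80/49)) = -175469/520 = -337.44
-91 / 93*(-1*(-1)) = -91 / 93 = -0.98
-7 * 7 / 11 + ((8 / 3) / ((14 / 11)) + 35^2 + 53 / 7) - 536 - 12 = 22513 / 33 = 682.21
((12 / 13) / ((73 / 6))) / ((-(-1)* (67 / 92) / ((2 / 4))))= 3312 / 63583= 0.05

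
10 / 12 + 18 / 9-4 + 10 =53 / 6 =8.83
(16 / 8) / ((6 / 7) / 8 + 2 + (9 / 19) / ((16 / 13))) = 4256 / 5303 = 0.80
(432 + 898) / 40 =133 / 4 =33.25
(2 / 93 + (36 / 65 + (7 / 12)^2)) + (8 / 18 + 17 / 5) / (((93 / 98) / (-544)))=-1917581971 / 870480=-2202.90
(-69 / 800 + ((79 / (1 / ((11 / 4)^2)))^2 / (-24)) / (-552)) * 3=2277049129 / 28262400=80.57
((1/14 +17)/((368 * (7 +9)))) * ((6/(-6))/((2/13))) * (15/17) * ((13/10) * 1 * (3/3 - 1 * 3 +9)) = -121173/800768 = -0.15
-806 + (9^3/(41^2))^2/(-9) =-2277622415/2825761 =-806.02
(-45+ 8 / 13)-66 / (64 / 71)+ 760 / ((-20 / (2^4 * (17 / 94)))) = -4449269 / 19552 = -227.56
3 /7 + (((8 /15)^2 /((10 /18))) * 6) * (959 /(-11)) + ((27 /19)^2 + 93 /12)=-3580595273 /13898500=-257.62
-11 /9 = -1.22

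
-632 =-632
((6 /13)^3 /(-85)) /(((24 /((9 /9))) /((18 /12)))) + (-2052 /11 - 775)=-3950404027 /4108390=-961.55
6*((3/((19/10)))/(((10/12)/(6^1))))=1296/19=68.21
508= 508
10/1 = 10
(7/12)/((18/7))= 49/216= 0.23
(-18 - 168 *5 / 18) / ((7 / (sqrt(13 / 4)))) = -97 *sqrt(13) / 21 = -16.65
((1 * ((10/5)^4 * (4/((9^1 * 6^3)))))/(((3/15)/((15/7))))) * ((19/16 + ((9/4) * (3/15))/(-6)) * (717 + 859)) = 350660/567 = 618.45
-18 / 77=-0.23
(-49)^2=2401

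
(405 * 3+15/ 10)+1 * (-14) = 2405/ 2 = 1202.50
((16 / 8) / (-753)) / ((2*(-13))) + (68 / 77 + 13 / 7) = 2065556 / 753753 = 2.74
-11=-11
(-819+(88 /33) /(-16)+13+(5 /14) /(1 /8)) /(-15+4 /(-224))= 134956 /2523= 53.49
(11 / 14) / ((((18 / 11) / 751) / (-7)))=-90871 / 36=-2524.19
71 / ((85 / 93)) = 6603 / 85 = 77.68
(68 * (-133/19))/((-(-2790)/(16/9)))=-3808/12555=-0.30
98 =98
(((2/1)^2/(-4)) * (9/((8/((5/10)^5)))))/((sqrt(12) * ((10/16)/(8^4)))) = -192 * sqrt(3)/5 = -66.51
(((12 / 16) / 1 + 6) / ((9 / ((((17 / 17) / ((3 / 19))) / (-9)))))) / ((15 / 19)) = -361 / 540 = -0.67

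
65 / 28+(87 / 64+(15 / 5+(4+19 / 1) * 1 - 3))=11953 / 448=26.68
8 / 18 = 4 / 9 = 0.44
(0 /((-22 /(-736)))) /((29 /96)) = 0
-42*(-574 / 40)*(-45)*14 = -379701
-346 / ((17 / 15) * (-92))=2595 / 782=3.32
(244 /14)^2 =14884 /49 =303.76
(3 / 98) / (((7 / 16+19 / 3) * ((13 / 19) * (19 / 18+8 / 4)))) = 24624 / 11386375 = 0.00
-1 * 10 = -10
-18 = -18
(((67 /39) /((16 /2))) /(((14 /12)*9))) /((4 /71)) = 4757 /13104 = 0.36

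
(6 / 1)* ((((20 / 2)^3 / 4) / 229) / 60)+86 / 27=20369 / 6183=3.29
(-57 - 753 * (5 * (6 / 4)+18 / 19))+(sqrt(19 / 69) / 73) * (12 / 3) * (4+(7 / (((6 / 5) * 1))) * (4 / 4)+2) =-243879 / 38+142 * sqrt(1311) / 15111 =-6417.53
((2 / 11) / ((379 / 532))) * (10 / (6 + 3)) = 10640 / 37521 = 0.28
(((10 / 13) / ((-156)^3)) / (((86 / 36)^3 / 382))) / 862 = -25785 / 3914858212148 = -0.00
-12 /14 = -6 /7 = -0.86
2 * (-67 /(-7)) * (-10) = -191.43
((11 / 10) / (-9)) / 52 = -11 / 4680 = -0.00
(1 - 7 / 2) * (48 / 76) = -30 / 19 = -1.58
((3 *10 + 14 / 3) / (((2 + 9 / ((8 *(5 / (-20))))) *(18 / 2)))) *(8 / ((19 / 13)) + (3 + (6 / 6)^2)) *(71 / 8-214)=56888 / 19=2994.11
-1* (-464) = 464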